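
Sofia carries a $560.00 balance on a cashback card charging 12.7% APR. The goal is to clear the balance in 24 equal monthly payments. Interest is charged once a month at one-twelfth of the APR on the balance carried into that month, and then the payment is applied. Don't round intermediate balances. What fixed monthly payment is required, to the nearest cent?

Monthly rate r = 12.7%/12 = 1.05833% = 0.0105833.
Level-payment amortization: P = B₀·r / (1 − (1+r)^(−n)) = 560.00·0.0105833 / (1 − 1.01058^(−24)).
Denominator 1 − (1+r)^(−24) = 0.223272211.
P = 5.92667 / 0.223272211 ≈ 26.54.

$26.54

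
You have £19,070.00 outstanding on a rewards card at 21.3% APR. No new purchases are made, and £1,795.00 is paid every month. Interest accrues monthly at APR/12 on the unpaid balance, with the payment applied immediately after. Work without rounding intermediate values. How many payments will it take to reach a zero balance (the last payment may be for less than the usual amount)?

Monthly rate r = 21.3%/12 = 1.775% = 0.01775.
Recurrence: B ← B·(1+r) − £1,795.00.
Month 1: interest £338.49; balance after payment £17,613.49.
Month 2: interest £312.64; balance after payment £16,131.13.
Closed form: n = −ln(1 − rB₀/P)/ln(1+r) = −ln(0.81142)/ln(1.01775) ≈ 11.877, so the balance reaches zero during payment 12.

12 months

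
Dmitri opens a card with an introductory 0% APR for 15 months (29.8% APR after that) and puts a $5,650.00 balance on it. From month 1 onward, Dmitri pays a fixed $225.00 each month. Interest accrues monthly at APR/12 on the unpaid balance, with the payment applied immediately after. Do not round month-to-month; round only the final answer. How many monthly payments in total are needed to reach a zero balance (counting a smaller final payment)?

Promo months 1–15 at r₀ = 0%/12 = 0; months 16+ at r₁ = 29.8%/12 = 0.0248333.
After month 15 (no interest yet): B = $5,650.00 − 15·$225.00 = $2,275.00.
Then at r₁ with $225.00/mo: n₂ = −ln(1 − r₁·B/P)/ln(1+r₁) ≈ 11.79 → 12 more payments.

27 months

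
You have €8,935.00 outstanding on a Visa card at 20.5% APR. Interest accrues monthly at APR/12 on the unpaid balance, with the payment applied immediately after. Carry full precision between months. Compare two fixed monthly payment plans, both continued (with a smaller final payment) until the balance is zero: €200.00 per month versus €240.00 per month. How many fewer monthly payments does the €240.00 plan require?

26 fewer payments

Monthly rate r = 20.5%/12 = 1.70833% = 0.0170833.
At €200.00/mo: n = ⌈−ln(1 − rB₀/P)/ln(1+r)⌉ = 86 payments (last €8.46); total interest = total paid − €8,935.00 = €8,073.46.
At €240.00/mo: 60 payments (last €159.03); total interest €5,384.03.
Payments saved = 86 − 60 = 26.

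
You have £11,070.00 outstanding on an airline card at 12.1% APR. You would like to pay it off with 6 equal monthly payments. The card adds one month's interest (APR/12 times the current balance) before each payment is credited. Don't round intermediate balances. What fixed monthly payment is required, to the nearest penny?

£1,910.66

Monthly rate r = 12.1%/12 = 1.00833% = 0.0100833.
Level-payment amortization: P = B₀·r / (1 − (1+r)^(−n)) = 11070.00·0.0100833 / (1 − 1.01008^(−6)).
Denominator 1 − (1+r)^(−6) = 0.0584209891.
P = 111.623 / 0.0584209891 ≈ 1910.66.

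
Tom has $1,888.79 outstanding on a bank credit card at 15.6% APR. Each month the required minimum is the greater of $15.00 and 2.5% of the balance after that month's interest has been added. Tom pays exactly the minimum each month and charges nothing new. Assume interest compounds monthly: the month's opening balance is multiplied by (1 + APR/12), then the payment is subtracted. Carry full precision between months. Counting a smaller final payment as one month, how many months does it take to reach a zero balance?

Monthly rate r = 15.6%/12 = 1.3% = 0.013.
While 2.5% of the post-interest balance exceeds $15.00, each month B ← (B·(1+r))·(1 − 0.025), i.e. B shrinks by the factor (1+r)·0.975 = 0.98767.
This holds for months 1–94. Entering month 95 the balance is $588.72; 2.5% of the post-interest balance is now below $15.00, so the flat $15.00 minimum applies from here.
From month 95 a fixed $15.00 at rate r clears $588.72 in 56 more payments. Total: 94 + 56 = 150 months.

150 months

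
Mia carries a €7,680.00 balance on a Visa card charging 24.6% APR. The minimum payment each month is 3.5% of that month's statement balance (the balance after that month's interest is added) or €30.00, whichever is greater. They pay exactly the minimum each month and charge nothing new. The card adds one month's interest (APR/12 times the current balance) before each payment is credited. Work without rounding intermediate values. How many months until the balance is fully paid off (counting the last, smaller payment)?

187 months

Monthly rate r = 24.6%/12 = 2.05% = 0.0205.
While 3.5% of the post-interest balance exceeds €30.00, each month B ← (B·(1+r))·(1 − 0.035), i.e. B shrinks by the factor (1+r)·0.965 = 0.98478.
This holds for months 1–145. Entering month 146 the balance is €831.20; 3.5% of the post-interest balance is now below €30.00, so the flat €30.00 minimum applies from here.
From month 146 a fixed €30.00 at rate r clears €831.20 in 42 more payments. Total: 145 + 42 = 187 months.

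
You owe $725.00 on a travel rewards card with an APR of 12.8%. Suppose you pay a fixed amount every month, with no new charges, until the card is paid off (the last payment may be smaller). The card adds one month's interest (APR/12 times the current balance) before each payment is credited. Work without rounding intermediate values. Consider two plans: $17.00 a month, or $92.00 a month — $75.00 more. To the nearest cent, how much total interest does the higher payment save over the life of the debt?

Monthly rate r = 12.8%/12 = 1.06667% = 0.0106667.
At $17.00/mo: n = ⌈−ln(1 − rB₀/P)/ln(1+r)⌉ = 58 payments (last $3.23); total interest = total paid − $725.00 = $247.23.
At $92.00/mo: 9 payments (last $25.42); total interest $36.42.
Interest saved = $247.23 − $36.42 = $210.81.

$210.81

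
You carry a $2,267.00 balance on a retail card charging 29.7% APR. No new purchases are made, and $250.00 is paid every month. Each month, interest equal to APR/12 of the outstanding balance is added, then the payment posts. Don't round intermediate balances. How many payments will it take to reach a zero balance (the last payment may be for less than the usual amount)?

Monthly rate r = 29.7%/12 = 2.475% = 0.02475.
Recurrence: B ← B·(1+r) − $250.00.
Month 1: interest $56.11; balance after payment $2,073.11.
Month 2: interest $51.31; balance after payment $1,874.42.
Closed form: n = −ln(1 − rB₀/P)/ln(1+r) = −ln(0.77557)/ln(1.02475) ≈ 10.396, so the balance reaches zero during payment 11.

11 payments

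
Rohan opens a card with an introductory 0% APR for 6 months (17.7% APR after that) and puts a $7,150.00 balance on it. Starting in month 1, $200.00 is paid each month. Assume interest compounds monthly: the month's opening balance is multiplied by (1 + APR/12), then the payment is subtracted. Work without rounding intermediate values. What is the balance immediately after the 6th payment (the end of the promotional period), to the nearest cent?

Promo months 1–6 at r₀ = 0%/12 = 0; months 7+ at r₁ = 17.7%/12 = 0.01475.
After month 6 (no interest yet): B = $7,150.00 − 6·$200.00 = $5,950.00.

$5,950.00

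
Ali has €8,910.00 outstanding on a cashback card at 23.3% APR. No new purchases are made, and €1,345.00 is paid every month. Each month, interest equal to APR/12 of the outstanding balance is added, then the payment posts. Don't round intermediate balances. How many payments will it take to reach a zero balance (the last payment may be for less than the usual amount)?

Monthly rate r = 23.3%/12 = 1.94167% = 0.0194167.
Recurrence: B ← B·(1+r) − €1,345.00.
Month 1: interest €173.00; balance after payment €7,738.00.
Month 2: interest €150.25; balance after payment €6,543.25.
Closed form: n = −ln(1 − rB₀/P)/ln(1+r) = −ln(0.87137)/ln(1.01942) ≈ 7.160, so the balance reaches zero during payment 8.

8 months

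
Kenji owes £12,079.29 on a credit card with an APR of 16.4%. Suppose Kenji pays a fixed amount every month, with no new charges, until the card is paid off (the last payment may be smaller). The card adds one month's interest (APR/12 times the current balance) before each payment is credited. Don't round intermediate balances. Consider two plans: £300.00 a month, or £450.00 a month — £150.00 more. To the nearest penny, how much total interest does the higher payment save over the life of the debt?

£2,509.10

Monthly rate r = 16.4%/12 = 1.36667% = 0.0136667.
At £300.00/mo: n = ⌈−ln(1 − rB₀/P)/ln(1+r)⌉ = 59 payments (last £261.65); total interest = total paid − £12,079.29 = £5,582.36.
At £450.00/mo: 34 payments (last £302.55); total interest £3,073.26.
Interest saved = £5,582.36 − £3,073.26 = £2,509.10.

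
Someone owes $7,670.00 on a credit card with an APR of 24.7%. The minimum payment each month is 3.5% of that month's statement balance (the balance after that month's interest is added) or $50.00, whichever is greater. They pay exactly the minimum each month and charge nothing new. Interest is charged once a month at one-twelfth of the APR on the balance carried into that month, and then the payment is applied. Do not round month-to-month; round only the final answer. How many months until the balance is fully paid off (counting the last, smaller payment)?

Monthly rate r = 24.7%/12 = 2.05833% = 0.0205833.
While 3.5% of the post-interest balance exceeds $50.00, each month B ← (B·(1+r))·(1 − 0.035), i.e. B shrinks by the factor (1+r)·0.965 = 0.98486.
This holds for months 1–112. Entering month 113 the balance is $1,389.58; 3.5% of the post-interest balance is now below $50.00, so the flat $50.00 minimum applies from here.
From month 113 a fixed $50.00 at rate r clears $1,389.58 in 42 more payments. Total: 112 + 42 = 154 months.

154 months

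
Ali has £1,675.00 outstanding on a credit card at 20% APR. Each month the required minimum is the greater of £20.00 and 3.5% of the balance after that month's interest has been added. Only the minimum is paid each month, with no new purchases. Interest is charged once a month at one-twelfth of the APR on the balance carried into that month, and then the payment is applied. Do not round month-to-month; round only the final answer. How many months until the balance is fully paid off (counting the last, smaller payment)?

Monthly rate r = 20%/12 = 1.66667% = 0.0166667.
While 3.5% of the post-interest balance exceeds £20.00, each month B ← (B·(1+r))·(1 − 0.035), i.e. B shrinks by the factor (1+r)·0.965 = 0.98108.
This holds for months 1–58. Entering month 59 the balance is £553.30; 3.5% of the post-interest balance is now below £20.00, so the flat £20.00 minimum applies from here.
From month 59 a fixed £20.00 at rate r clears £553.30 in 38 more payments. Total: 58 + 38 = 96 months.

96 months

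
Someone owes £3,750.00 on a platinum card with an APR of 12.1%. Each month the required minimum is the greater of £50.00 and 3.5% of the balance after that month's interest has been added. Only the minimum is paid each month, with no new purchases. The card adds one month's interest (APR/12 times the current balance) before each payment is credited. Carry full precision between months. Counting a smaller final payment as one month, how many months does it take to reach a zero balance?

72 months

Monthly rate r = 12.1%/12 = 1.00833% = 0.0100833.
While 3.5% of the post-interest balance exceeds £50.00, each month B ← (B·(1+r))·(1 − 0.035), i.e. B shrinks by the factor (1+r)·0.965 = 0.97473.
This holds for months 1–39. Entering month 40 the balance is £1,382.06; 3.5% of the post-interest balance is now below £50.00, so the flat £50.00 minimum applies from here.
From month 40 a fixed £50.00 at rate r clears £1,382.06 in 33 more payments. Total: 39 + 33 = 72 months.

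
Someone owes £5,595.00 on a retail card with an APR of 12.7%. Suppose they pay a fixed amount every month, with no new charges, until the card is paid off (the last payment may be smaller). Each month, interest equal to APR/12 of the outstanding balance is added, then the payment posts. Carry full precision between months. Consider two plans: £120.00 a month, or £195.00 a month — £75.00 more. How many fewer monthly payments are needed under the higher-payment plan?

30 fewer payments

Monthly rate r = 12.7%/12 = 1.05833% = 0.0105833.
At £120.00/mo: n = ⌈−ln(1 − rB₀/P)/ln(1+r)⌉ = 65 payments (last £72.58); total interest = total paid − £5,595.00 = £2,157.58.
At £195.00/mo: 35 payments (last £73.87); total interest £1,108.87.
Payments saved = 65 − 35 = 30.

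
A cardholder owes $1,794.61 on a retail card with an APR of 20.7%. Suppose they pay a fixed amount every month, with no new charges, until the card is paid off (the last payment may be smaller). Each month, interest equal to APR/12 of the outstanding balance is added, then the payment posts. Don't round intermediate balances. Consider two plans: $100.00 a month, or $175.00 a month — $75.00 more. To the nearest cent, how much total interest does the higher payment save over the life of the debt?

Monthly rate r = 20.7%/12 = 1.725% = 0.01725.
At $100.00/mo: n = ⌈−ln(1 − rB₀/P)/ln(1+r)⌉ = 22 payments (last $66.15); total interest = total paid − $1,794.61 = $371.54.
At $175.00/mo: 12 payments (last $67.30); total interest $197.69.
Interest saved = $371.54 − $197.69 = $173.85.

$173.85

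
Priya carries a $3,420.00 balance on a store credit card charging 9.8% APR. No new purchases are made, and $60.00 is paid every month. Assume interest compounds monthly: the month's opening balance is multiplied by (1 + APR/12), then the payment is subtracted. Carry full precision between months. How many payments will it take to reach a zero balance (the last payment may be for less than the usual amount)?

78 months

Monthly rate r = 9.8%/12 = 0.816667% = 0.00816667.
Recurrence: B ← B·(1+r) − $60.00.
Month 1: interest $27.93; balance after payment $3,387.93.
Month 2: interest $27.67; balance after payment $3,355.60.
Closed form: n = −ln(1 − rB₀/P)/ln(1+r) = −ln(0.5345)/ln(1.00817) ≈ 77.018, so the balance reaches zero during payment 78.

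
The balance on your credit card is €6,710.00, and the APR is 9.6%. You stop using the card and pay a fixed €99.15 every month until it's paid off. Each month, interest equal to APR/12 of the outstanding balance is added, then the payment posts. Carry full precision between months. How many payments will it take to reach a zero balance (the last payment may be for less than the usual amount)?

Monthly rate r = 9.6%/12 = 0.8% = 0.008.
Recurrence: B ← B·(1+r) − €99.15.
Month 1: interest €53.68; balance after payment €6,664.53.
Month 2: interest €53.32; balance after payment €6,618.70.
Closed form: n = −ln(1 − rB₀/P)/ln(1+r) = −ln(0.4586)/ln(1.008) ≈ 97.837, so the balance reaches zero during payment 98.

98 months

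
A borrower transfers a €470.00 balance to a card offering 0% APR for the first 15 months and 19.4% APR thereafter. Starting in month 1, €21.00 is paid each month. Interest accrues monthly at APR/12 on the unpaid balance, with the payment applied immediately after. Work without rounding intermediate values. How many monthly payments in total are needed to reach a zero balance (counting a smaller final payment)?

Promo months 1–15 at r₀ = 0%/12 = 0; months 16+ at r₁ = 19.4%/12 = 0.0161667.
After month 15 (no interest yet): B = €470.00 − 15·€21.00 = €155.00.
Then at r₁ with €21.00/mo: n₂ = −ln(1 − r₁·B/P)/ln(1+r₁) ≈ 7.92 → 8 more payments.

23 months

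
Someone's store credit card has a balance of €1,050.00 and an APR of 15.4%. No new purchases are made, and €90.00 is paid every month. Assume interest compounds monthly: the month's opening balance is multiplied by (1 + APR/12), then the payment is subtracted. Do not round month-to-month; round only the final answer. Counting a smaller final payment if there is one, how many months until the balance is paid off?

Monthly rate r = 15.4%/12 = 1.28333% = 0.0128333.
Recurrence: B ← B·(1+r) − €90.00.
Month 1: interest €13.47; balance after payment €973.47.
Month 2: interest €12.49; balance after payment €895.97.
Closed form: n = −ln(1 − rB₀/P)/ln(1+r) = −ln(0.85028)/ln(1.01283) ≈ 12.719, so the balance reaches zero during payment 13.

13 payments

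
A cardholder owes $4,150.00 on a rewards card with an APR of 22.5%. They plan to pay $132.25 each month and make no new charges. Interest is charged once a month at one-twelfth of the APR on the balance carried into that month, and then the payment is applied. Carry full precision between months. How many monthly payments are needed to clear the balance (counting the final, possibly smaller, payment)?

Monthly rate r = 22.5%/12 = 1.875% = 0.01875.
Recurrence: B ← B·(1+r) − $132.25.
Month 1: interest $77.81; balance after payment $4,095.56.
Month 2: interest $76.79; balance after payment $4,040.10.
Closed form: n = −ln(1 − rB₀/P)/ln(1+r) = −ln(0.41163)/ln(1.01875) ≈ 47.783, so the balance reaches zero during payment 48.

48 payments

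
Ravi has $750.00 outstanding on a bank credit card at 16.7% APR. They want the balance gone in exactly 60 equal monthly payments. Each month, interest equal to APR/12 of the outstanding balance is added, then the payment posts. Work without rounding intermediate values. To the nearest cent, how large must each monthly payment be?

Monthly rate r = 16.7%/12 = 1.39167% = 0.0139167.
Level-payment amortization: P = B₀·r / (1 − (1+r)^(−n)) = 750.00·0.0139167 / (1 − 1.01392^(−60)).
Denominator 1 − (1+r)^(−60) = 0.563620561.
P = 10.4375 / 0.563620561 ≈ 18.52.

$18.52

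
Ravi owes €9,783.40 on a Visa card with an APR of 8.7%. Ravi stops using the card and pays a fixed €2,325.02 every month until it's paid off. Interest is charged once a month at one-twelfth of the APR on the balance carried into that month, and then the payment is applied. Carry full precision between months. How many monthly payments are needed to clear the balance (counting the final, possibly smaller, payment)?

Monthly rate r = 8.7%/12 = 0.725% = 0.00725.
Recurrence: B ← B·(1+r) − €2,325.02.
Month 1: interest €70.93; balance after payment €7,529.31.
Month 2: interest €54.59; balance after payment €5,258.88.
Month 3: interest €38.13; balance after payment €2,971.98.
Month 4: interest €21.55; balance after payment €668.51.
Month 5: interest €4.85; balance after payment €0.00.

5 payments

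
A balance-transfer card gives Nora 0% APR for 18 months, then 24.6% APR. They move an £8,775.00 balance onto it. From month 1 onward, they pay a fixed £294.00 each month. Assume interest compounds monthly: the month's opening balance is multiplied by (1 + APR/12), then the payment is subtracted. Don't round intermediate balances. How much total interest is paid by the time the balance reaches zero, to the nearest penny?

£548.31

Promo months 1–18 at r₀ = 0%/12 = 0; months 19+ at r₁ = 24.6%/12 = 0.0205.
After month 18 (no interest yet): B = £8,775.00 − 18·£294.00 = £3,483.00.
Then at r₁ with £294.00/mo: n₂ = −ln(1 − r₁·B/P)/ln(1+r₁) ≈ 13.71 → 14 more payments.
Total paid = 31·£294.00 + £209.31 = £9,323.31; interest = £9,323.31 − £8,775.00 = £548.31.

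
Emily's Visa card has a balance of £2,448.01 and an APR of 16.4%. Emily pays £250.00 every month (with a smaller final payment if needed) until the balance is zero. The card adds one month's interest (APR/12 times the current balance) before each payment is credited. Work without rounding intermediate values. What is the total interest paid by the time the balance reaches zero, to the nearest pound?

£198

Monthly rate r = 16.4%/12 = 1.36667% = 0.0136667.
Payoff takes n = ⌈−ln(1 − rB₀/P)/ln(1+r)⌉ = ⌈10.584⌉ = 11 payments; the last is £146.40.
Total paid = 10·£250.00 + £146.40 = £2,646.40.
Total interest = total paid − principal = £2,646.40 − £2,448.01 = £198.39.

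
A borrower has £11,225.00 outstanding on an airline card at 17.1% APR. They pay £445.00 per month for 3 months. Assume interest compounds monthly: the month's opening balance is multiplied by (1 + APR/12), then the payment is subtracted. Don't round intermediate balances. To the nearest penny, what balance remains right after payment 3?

Monthly rate r = 17.1%/12 = 1.425% = 0.01425.
Each month: B ← B·(1+r) − £445.00.
Month 1: interest £159.96; balance after payment £10,939.96.
Month 2: interest £155.89; balance after payment £10,650.85.
Month 3: interest £151.77; balance after payment £10,357.63.

£10,357.63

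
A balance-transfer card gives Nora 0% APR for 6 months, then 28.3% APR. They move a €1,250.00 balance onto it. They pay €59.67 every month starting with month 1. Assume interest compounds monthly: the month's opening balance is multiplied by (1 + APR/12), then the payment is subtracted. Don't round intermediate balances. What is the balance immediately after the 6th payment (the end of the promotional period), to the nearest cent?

Promo months 1–6 at r₀ = 0%/12 = 0; months 7+ at r₁ = 28.3%/12 = 0.0235833.
After month 6 (no interest yet): B = €1,250.00 − 6·€59.67 = €891.98.

€891.98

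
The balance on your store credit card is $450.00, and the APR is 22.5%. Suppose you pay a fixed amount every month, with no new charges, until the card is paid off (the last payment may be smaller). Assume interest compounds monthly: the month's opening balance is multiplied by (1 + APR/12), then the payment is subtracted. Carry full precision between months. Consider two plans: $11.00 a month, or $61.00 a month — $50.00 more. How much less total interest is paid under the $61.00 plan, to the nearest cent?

Monthly rate r = 22.5%/12 = 1.875% = 0.01875.
At $11.00/mo: n = ⌈−ln(1 − rB₀/P)/ln(1+r)⌉ = 79 payments (last $4.73); total interest = total paid − $450.00 = $412.73.
At $61.00/mo: 9 payments (last $0.86); total interest $38.86.
Interest saved = $412.73 − $38.86 = $373.87.

$373.87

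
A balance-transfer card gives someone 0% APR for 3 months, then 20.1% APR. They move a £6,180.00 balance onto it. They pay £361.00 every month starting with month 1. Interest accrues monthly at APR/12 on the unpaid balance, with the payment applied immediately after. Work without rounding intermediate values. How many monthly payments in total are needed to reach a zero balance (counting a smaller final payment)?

Promo months 1–3 at r₀ = 0%/12 = 0; months 4+ at r₁ = 20.1%/12 = 0.01675.
After month 3 (no interest yet): B = £6,180.00 − 3·£361.00 = £5,097.00.
Then at r₁ with £361.00/mo: n₂ = −ln(1 − r₁·B/P)/ln(1+r₁) ≈ 16.24 → 17 more payments.

20 payments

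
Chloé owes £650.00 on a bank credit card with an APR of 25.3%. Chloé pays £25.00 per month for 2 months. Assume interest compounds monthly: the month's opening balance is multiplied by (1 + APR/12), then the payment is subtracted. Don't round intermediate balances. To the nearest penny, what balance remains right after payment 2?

£627.17

Monthly rate r = 25.3%/12 = 2.10833% = 0.0210833.
Each month: B ← B·(1+r) − £25.00.
Month 1: interest £13.70; balance after payment £638.70.
Month 2: interest £13.47; balance after payment £627.17.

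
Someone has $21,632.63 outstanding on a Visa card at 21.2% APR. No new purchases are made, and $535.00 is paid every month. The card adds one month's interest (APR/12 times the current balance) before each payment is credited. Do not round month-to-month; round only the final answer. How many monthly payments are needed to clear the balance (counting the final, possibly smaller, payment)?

Monthly rate r = 21.2%/12 = 1.76667% = 0.0176667.
Recurrence: B ← B·(1+r) − $535.00.
Month 1: interest $382.18; balance after payment $21,479.81.
Month 2: interest $379.48; balance after payment $21,324.28.
Closed form: n = −ln(1 − rB₀/P)/ln(1+r) = −ln(0.28565)/ln(1.01767) ≈ 71.548, so the balance reaches zero during payment 72.

72 months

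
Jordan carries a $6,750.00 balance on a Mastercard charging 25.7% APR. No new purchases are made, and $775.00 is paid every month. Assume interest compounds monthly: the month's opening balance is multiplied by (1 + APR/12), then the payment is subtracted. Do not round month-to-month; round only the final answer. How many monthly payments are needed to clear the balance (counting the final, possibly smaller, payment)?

10 payments

Monthly rate r = 25.7%/12 = 2.14167% = 0.0214167.
Recurrence: B ← B·(1+r) − $775.00.
Month 1: interest $144.56; balance after payment $6,119.56.
Month 2: interest $131.06; balance after payment $5,475.62.
Closed form: n = −ln(1 − rB₀/P)/ln(1+r) = −ln(0.81347)/ln(1.02142) ≈ 9.743, so the balance reaches zero during payment 10.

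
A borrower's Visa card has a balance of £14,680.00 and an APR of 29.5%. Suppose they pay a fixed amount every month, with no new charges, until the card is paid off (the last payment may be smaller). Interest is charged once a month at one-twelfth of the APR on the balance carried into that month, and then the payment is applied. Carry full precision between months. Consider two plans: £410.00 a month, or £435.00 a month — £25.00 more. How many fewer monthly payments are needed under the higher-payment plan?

15 fewer payments

Monthly rate r = 29.5%/12 = 2.45833% = 0.0245833.
At £410.00/mo: n = ⌈−ln(1 − rB₀/P)/ln(1+r)⌉ = 88 payments (last £154.36); total interest = total paid − £14,680.00 = £21,144.36.
At £435.00/mo: 73 payments (last £378.74); total interest £17,018.74.
Payments saved = 88 − 73 = 15.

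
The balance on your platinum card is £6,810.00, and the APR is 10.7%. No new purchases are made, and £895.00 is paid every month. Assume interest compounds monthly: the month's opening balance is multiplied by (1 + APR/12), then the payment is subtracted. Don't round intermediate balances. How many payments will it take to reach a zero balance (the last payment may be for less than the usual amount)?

8 months

Monthly rate r = 10.7%/12 = 0.891667% = 0.00891667.
Recurrence: B ← B·(1+r) − £895.00.
Month 1: interest £60.72; balance after payment £5,975.72.
Month 2: interest £53.28; balance after payment £5,134.01.
Closed form: n = −ln(1 − rB₀/P)/ln(1+r) = −ln(0.93215)/ln(1.00892) ≈ 7.914, so the balance reaches zero during payment 8.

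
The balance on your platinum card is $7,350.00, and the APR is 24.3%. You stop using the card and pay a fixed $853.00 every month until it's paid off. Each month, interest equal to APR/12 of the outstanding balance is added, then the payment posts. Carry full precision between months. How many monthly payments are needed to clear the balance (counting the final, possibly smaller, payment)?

10 payments

Monthly rate r = 24.3%/12 = 2.025% = 0.02025.
Recurrence: B ← B·(1+r) − $853.00.
Month 1: interest $148.84; balance after payment $6,645.84.
Month 2: interest $134.58; balance after payment $5,927.42.
Closed form: n = −ln(1 − rB₀/P)/ln(1+r) = −ln(0.82551)/ln(1.02025) ≈ 9.565, so the balance reaches zero during payment 10.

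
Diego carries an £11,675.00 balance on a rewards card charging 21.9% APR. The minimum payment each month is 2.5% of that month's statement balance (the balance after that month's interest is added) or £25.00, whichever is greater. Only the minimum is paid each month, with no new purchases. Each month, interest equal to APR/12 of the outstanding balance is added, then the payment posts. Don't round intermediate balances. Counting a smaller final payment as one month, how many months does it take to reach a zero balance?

413 months

Monthly rate r = 21.9%/12 = 1.825% = 0.01825.
While 2.5% of the post-interest balance exceeds £25.00, each month B ← (B·(1+r))·(1 − 0.025), i.e. B shrinks by the factor (1+r)·0.975 = 0.99279.
This holds for months 1–343. Entering month 344 the balance is £977.03; 2.5% of the post-interest balance is now below £25.00, so the flat £25.00 minimum applies from here.
From month 344 a fixed £25.00 at rate r clears £977.03 in 70 more payments. Total: 343 + 70 = 413 months.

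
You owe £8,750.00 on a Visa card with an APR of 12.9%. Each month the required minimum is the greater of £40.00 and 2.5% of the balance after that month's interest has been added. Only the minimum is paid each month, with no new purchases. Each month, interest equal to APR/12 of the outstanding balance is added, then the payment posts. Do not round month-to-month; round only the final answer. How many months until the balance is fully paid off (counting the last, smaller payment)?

169 months

Monthly rate r = 12.9%/12 = 1.075% = 0.01075.
While 2.5% of the post-interest balance exceeds £40.00, each month B ← (B·(1+r))·(1 − 0.025), i.e. B shrinks by the factor (1+r)·0.975 = 0.98548.
This holds for months 1–117. Entering month 118 the balance is £1,580.76; 2.5% of the post-interest balance is now below £40.00, so the flat £40.00 minimum applies from here.
From month 118 a fixed £40.00 at rate r clears £1,580.76 in 52 more payments. Total: 117 + 52 = 169 months.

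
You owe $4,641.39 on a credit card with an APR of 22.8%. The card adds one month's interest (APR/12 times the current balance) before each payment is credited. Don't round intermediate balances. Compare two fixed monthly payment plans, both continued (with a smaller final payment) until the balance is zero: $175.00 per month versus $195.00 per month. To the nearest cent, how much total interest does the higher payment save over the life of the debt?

$282.16

Monthly rate r = 22.8%/12 = 1.9% = 0.019.
At $175.00/mo: n = ⌈−ln(1 − rB₀/P)/ln(1+r)⌉ = 38 payments (last $43.24); total interest = total paid − $4,641.39 = $1,876.85.
At $195.00/mo: 32 payments (last $191.08); total interest $1,594.69.
Interest saved = $1,876.85 − $1,594.69 = $282.16.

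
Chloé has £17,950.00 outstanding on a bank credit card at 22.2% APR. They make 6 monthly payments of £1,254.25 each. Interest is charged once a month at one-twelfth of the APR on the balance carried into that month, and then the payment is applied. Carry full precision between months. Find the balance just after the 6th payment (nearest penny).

£12,154.65

Monthly rate r = 22.2%/12 = 1.85% = 0.0185.
Each month: B ← B·(1+r) − £1,254.25.
Month 1: interest £332.07; balance after payment £17,027.83.
Month 2: interest £315.01; balance after payment £16,088.59.
Month 3: interest £297.64; balance after payment £15,131.98.
Month 4: interest £279.94; balance after payment £14,157.67.
Month 5: interest £261.92; balance after payment £13,165.34.
Month 6: interest £243.56; balance after payment £12,154.65.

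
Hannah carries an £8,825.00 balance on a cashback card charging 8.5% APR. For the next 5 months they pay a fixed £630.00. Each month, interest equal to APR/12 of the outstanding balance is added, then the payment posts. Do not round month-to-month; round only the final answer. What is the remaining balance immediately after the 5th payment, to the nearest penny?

Monthly rate r = 8.5%/12 = 0.708333% = 0.00708333.
Each month: B ← B·(1+r) − £630.00.
Month 1: interest £62.51; balance after payment £8,257.51.
Month 2: interest £58.49; balance after payment £7,686.00.
Month 3: interest £54.44; balance after payment £7,110.44.
Month 4: interest £50.37; balance after payment £6,530.81.
Month 5: interest £46.26; balance after payment £5,947.07.

£5,947.07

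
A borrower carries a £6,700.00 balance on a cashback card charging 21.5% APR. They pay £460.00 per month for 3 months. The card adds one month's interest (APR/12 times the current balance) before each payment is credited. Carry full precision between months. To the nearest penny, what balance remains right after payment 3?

Monthly rate r = 21.5%/12 = 1.79167% = 0.0179167.
Each month: B ← B·(1+r) − £460.00.
Month 1: interest £120.04; balance after payment £6,360.04.
Month 2: interest £113.95; balance after payment £6,013.99.
Month 3: interest £107.75; balance after payment £5,661.74.

£5,661.74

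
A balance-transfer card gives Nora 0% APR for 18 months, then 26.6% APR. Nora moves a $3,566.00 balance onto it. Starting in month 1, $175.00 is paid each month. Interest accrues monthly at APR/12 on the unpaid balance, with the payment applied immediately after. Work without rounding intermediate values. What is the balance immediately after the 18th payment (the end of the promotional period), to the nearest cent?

$416.00

Promo months 1–18 at r₀ = 0%/12 = 0; months 19+ at r₁ = 26.6%/12 = 0.0221667.
After month 18 (no interest yet): B = $3,566.00 − 18·$175.00 = $416.00.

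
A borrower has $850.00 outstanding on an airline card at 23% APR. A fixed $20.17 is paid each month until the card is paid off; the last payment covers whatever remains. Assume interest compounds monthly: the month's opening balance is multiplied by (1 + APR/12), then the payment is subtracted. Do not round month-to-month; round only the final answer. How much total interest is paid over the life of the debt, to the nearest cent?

Monthly rate r = 23%/12 = 1.91667% = 0.0191667.
Payoff takes n = ⌈−ln(1 − rB₀/P)/ln(1+r)⌉ = ⌈86.846⌉ = 87 payments; the last is $17.08.
Total paid = 86·$20.17 + $17.08 = $1,751.70.
Total interest = total paid − principal = $1,751.70 − $850.00 = $901.70.

$901.70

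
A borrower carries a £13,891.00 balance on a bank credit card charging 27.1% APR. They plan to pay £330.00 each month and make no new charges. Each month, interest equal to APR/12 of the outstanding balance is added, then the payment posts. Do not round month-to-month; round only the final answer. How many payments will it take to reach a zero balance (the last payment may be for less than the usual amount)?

Monthly rate r = 27.1%/12 = 2.25833% = 0.0225833.
Recurrence: B ← B·(1+r) − £330.00.
Month 1: interest £313.71; balance after payment £13,874.71.
Month 2: interest £313.34; balance after payment £13,858.04.
Closed form: n = −ln(1 − rB₀/P)/ln(1+r) = −ln(0.049379)/ln(1.02258) ≈ 134.705, so the balance reaches zero during payment 135.

135 months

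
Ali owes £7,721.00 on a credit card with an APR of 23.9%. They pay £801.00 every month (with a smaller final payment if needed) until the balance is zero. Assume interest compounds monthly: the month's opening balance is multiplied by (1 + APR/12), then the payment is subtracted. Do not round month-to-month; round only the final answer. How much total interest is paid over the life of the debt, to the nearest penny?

Monthly rate r = 23.9%/12 = 1.99167% = 0.0199167.
Payoff takes n = ⌈−ln(1 − rB₀/P)/ln(1+r)⌉ = ⌈10.809⌉ = 11 payments; the last is £649.47.
Total paid = 10·£801.00 + £649.47 = £8,659.47.
Total interest = total paid − principal = £8,659.47 − £7,721.00 = £938.47.

£938.47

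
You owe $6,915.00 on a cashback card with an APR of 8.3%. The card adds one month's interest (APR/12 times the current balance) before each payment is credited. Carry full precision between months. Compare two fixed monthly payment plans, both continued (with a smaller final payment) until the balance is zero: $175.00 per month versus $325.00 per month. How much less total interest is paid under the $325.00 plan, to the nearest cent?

$599.55

Monthly rate r = 8.3%/12 = 0.691667% = 0.00691667.
At $175.00/mo: n = ⌈−ln(1 − rB₀/P)/ln(1+r)⌉ = 47 payments (last $55.48); total interest = total paid − $6,915.00 = $1,190.48.
At $325.00/mo: 24 payments (last $30.93); total interest $590.93.
Interest saved = $1,190.48 − $590.93 = $599.55.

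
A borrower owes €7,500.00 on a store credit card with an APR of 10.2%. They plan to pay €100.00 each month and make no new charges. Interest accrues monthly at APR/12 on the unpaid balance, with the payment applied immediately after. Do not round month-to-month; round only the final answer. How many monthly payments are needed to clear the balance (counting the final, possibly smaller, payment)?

120 months

Monthly rate r = 10.2%/12 = 0.85% = 0.0085.
Recurrence: B ← B·(1+r) − €100.00.
Month 1: interest €63.75; balance after payment €7,463.75.
Month 2: interest €63.44; balance after payment €7,427.19.
Closed form: n = −ln(1 − rB₀/P)/ln(1+r) = −ln(0.3625)/ln(1.0085) ≈ 119.887, so the balance reaches zero during payment 120.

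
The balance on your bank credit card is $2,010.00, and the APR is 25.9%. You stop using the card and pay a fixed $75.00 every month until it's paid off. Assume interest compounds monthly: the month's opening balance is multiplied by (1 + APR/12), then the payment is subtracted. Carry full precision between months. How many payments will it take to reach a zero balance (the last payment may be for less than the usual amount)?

Monthly rate r = 25.9%/12 = 2.15833% = 0.0215833.
Recurrence: B ← B·(1+r) − $75.00.
Month 1: interest $43.38; balance after payment $1,978.38.
Month 2: interest $42.70; balance after payment $1,946.08.
Closed form: n = −ln(1 − rB₀/P)/ln(1+r) = −ln(0.42157)/ln(1.02158) ≈ 40.451, so the balance reaches zero during payment 41.

41 payments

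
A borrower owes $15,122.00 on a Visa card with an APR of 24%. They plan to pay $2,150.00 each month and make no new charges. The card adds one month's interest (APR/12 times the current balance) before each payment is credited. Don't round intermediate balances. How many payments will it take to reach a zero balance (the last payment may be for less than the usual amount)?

Monthly rate r = 24%/12 = 2% = 0.02.
Recurrence: B ← B·(1+r) − $2,150.00.
Month 1: interest $302.44; balance after payment $13,274.44.
Month 2: interest $265.49; balance after payment $11,389.93.
Closed form: n = −ln(1 − rB₀/P)/ln(1+r) = −ln(0.85933)/ln(1.02) ≈ 7.656, so the balance reaches zero during payment 8.

8 months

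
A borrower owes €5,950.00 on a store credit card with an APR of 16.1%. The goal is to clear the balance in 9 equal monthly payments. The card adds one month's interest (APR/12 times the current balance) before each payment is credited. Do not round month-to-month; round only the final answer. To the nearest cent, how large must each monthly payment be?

Monthly rate r = 16.1%/12 = 1.34167% = 0.0134167.
Level-payment amortization: P = B₀·r / (1 − (1+r)^(−n)) = 5950.00·0.0134167 / (1 − 1.01342^(−9)).
Denominator 1 − (1+r)^(−9) = 0.113032681.
P = 79.8292 / 0.113032681 ≈ 706.25.

€706.25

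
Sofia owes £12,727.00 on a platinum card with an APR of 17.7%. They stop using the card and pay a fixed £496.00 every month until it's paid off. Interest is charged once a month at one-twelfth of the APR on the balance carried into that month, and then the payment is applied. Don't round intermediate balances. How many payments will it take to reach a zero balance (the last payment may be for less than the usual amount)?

Monthly rate r = 17.7%/12 = 1.475% = 0.01475.
Recurrence: B ← B·(1+r) − £496.00.
Month 1: interest £187.72; balance after payment £12,418.72.
Month 2: interest £183.18; balance after payment £12,105.90.
Closed form: n = −ln(1 − rB₀/P)/ln(1+r) = −ln(0.62153)/ln(1.01475) ≈ 32.480, so the balance reaches zero during payment 33.

33 payments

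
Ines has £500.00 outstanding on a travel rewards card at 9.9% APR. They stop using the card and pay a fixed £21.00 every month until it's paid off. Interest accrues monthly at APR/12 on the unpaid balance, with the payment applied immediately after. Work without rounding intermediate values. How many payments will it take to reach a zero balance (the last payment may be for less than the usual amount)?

Monthly rate r = 9.9%/12 = 0.825% = 0.00825.
Recurrence: B ← B·(1+r) − £21.00.
Month 1: interest £4.12; balance after payment £483.12.
Month 2: interest £3.99; balance after payment £466.11.
Closed form: n = −ln(1 − rB₀/P)/ln(1+r) = −ln(0.80357)/ln(1.00825) ≈ 26.617, so the balance reaches zero during payment 27.

27 months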